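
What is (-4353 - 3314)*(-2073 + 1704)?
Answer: 2829123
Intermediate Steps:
(-4353 - 3314)*(-2073 + 1704) = -7667*(-369) = 2829123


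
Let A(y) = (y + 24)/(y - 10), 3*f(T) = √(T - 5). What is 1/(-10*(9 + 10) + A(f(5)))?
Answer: -5/962 ≈ -0.0051975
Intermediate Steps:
f(T) = √(-5 + T)/3 (f(T) = √(T - 5)/3 = √(-5 + T)/3)
A(y) = (24 + y)/(-10 + y)
1/(-10*(9 + 10) + A(f(5))) = 1/(-10*(9 + 10) + (24 + √(-5 + 5)/3)/(-10 + √(-5 + 5)/3)) = 1/(-10*19 + (24 + √0/3)/(-10 + √0/3)) = 1/(-190 + (24 + (⅓)*0)/(-10 + (⅓)*0)) = 1/(-190 + (24 + 0)/(-10 + 0)) = 1/(-190 + 24/(-10)) = 1/(-190 - ⅒*24) = 1/(-190 - 12/5) = 1/(-962/5) = -5/962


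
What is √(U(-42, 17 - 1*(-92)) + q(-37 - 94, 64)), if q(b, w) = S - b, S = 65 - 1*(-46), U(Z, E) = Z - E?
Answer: √91 ≈ 9.5394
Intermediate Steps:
S = 111 (S = 65 + 46 = 111)
q(b, w) = 111 - b
√(U(-42, 17 - 1*(-92)) + q(-37 - 94, 64)) = √((-42 - (17 - 1*(-92))) + (111 - (-37 - 94))) = √((-42 - (17 + 92)) + (111 - 1*(-131))) = √((-42 - 1*109) + (111 + 131)) = √((-42 - 109) + 242) = √(-151 + 242) = √91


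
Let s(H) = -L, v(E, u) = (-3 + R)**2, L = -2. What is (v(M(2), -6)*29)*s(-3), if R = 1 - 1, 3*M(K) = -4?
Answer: 522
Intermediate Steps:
M(K) = -4/3 (M(K) = (1/3)*(-4) = -4/3)
R = 0
v(E, u) = 9 (v(E, u) = (-3 + 0)**2 = (-3)**2 = 9)
s(H) = 2 (s(H) = -1*(-2) = 2)
(v(M(2), -6)*29)*s(-3) = (9*29)*2 = 261*2 = 522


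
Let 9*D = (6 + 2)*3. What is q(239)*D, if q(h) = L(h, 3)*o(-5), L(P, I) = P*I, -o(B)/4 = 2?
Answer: -15296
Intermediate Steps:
o(B) = -8 (o(B) = -4*2 = -8)
L(P, I) = I*P
D = 8/3 (D = ((6 + 2)*3)/9 = (8*3)/9 = (1/9)*24 = 8/3 ≈ 2.6667)
q(h) = -24*h (q(h) = (3*h)*(-8) = -24*h)
q(239)*D = -24*239*(8/3) = -5736*8/3 = -15296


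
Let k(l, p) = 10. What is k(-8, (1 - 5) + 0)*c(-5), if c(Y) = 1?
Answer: 10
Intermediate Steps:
k(-8, (1 - 5) + 0)*c(-5) = 10*1 = 10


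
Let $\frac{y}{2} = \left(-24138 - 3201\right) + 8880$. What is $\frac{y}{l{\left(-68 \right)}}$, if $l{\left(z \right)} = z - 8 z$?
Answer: $- \frac{2637}{34} \approx -77.559$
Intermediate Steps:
$l{\left(z \right)} = - 7 z$
$y = -36918$ ($y = 2 \left(\left(-24138 - 3201\right) + 8880\right) = 2 \left(-27339 + 8880\right) = 2 \left(-18459\right) = -36918$)
$\frac{y}{l{\left(-68 \right)}} = - \frac{36918}{\left(-7\right) \left(-68\right)} = - \frac{36918}{476} = \left(-36918\right) \frac{1}{476} = - \frac{2637}{34}$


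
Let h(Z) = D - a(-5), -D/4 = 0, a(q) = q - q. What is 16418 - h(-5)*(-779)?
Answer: 16418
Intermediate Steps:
a(q) = 0
D = 0 (D = -4*0 = 0)
h(Z) = 0 (h(Z) = 0 - 1*0 = 0 + 0 = 0)
16418 - h(-5)*(-779) = 16418 - 0*(-779) = 16418 - 1*0 = 16418 + 0 = 16418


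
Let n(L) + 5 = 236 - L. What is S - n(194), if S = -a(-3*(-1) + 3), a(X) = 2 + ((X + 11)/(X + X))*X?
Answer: -95/2 ≈ -47.500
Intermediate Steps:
n(L) = 231 - L (n(L) = -5 + (236 - L) = 231 - L)
a(X) = 15/2 + X/2 (a(X) = 2 + ((11 + X)/((2*X)))*X = 2 + ((11 + X)*(1/(2*X)))*X = 2 + ((11 + X)/(2*X))*X = 2 + (11/2 + X/2) = 15/2 + X/2)
S = -21/2 (S = -(15/2 + (-3*(-1) + 3)/2) = -(15/2 + (3 + 3)/2) = -(15/2 + (½)*6) = -(15/2 + 3) = -1*21/2 = -21/2 ≈ -10.500)
S - n(194) = -21/2 - (231 - 1*194) = -21/2 - (231 - 194) = -21/2 - 1*37 = -21/2 - 37 = -95/2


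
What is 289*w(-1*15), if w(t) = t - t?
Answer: 0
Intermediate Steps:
w(t) = 0
289*w(-1*15) = 289*0 = 0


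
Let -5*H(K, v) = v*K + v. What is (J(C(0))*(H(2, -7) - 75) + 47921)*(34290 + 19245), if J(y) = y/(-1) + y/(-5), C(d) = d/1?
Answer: 2565450735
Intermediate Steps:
H(K, v) = -v/5 - K*v/5 (H(K, v) = -(v*K + v)/5 = -(K*v + v)/5 = -(v + K*v)/5 = -v/5 - K*v/5)
C(d) = d (C(d) = d*1 = d)
J(y) = -6*y/5 (J(y) = y*(-1) + y*(-1/5) = -y - y/5 = -6*y/5)
(J(C(0))*(H(2, -7) - 75) + 47921)*(34290 + 19245) = ((-6/5*0)*(-1/5*(-7)*(1 + 2) - 75) + 47921)*(34290 + 19245) = (0*(-1/5*(-7)*3 - 75) + 47921)*53535 = (0*(21/5 - 75) + 47921)*53535 = (0*(-354/5) + 47921)*53535 = (0 + 47921)*53535 = 47921*53535 = 2565450735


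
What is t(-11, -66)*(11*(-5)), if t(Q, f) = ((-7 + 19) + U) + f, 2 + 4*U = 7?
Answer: 11605/4 ≈ 2901.3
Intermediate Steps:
U = 5/4 (U = -½ + (¼)*7 = -½ + 7/4 = 5/4 ≈ 1.2500)
t(Q, f) = 53/4 + f (t(Q, f) = ((-7 + 19) + 5/4) + f = (12 + 5/4) + f = 53/4 + f)
t(-11, -66)*(11*(-5)) = (53/4 - 66)*(11*(-5)) = -211/4*(-55) = 11605/4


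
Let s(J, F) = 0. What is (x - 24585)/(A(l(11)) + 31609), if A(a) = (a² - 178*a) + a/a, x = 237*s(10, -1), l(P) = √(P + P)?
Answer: -97209090/124985797 - 2188065*√22/499943188 ≈ -0.79829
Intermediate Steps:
l(P) = √2*√P (l(P) = √(2*P) = √2*√P)
x = 0 (x = 237*0 = 0)
A(a) = 1 + a² - 178*a (A(a) = (a² - 178*a) + 1 = 1 + a² - 178*a)
(x - 24585)/(A(l(11)) + 31609) = (0 - 24585)/((1 + (√2*√11)² - 178*√2*√11) + 31609) = -24585/((1 + (√22)² - 178*√22) + 31609) = -24585/((1 + 22 - 178*√22) + 31609) = -24585/((23 - 178*√22) + 31609) = -24585/(31632 - 178*√22)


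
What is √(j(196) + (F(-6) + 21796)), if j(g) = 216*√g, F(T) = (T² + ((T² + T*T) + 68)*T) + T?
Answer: 49*√10 ≈ 154.95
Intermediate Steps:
F(T) = T + T² + T*(68 + 2*T²) (F(T) = (T² + ((T² + T²) + 68)*T) + T = (T² + (2*T² + 68)*T) + T = (T² + (68 + 2*T²)*T) + T = (T² + T*(68 + 2*T²)) + T = T + T² + T*(68 + 2*T²))
√(j(196) + (F(-6) + 21796)) = √(216*√196 + (-6*(69 - 6 + 2*(-6)²) + 21796)) = √(216*14 + (-6*(69 - 6 + 2*36) + 21796)) = √(3024 + (-6*(69 - 6 + 72) + 21796)) = √(3024 + (-6*135 + 21796)) = √(3024 + (-810 + 21796)) = √(3024 + 20986) = √24010 = 49*√10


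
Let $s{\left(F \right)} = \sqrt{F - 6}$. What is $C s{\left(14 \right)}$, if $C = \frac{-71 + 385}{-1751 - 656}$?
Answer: $- \frac{628 \sqrt{2}}{2407} \approx -0.36898$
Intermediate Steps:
$s{\left(F \right)} = \sqrt{-6 + F}$
$C = - \frac{314}{2407}$ ($C = \frac{314}{-2407} = 314 \left(- \frac{1}{2407}\right) = - \frac{314}{2407} \approx -0.13045$)
$C s{\left(14 \right)} = - \frac{314 \sqrt{-6 + 14}}{2407} = - \frac{314 \sqrt{8}}{2407} = - \frac{314 \cdot 2 \sqrt{2}}{2407} = - \frac{628 \sqrt{2}}{2407}$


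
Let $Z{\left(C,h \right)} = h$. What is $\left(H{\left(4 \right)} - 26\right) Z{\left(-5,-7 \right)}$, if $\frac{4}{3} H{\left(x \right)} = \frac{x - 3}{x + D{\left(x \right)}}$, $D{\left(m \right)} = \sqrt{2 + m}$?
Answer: $\frac{1799}{10} + \frac{21 \sqrt{6}}{40} \approx 181.19$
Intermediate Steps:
$H{\left(x \right)} = \frac{3 \left(-3 + x\right)}{4 \left(x + \sqrt{2 + x}\right)}$ ($H{\left(x \right)} = \frac{3 \frac{x - 3}{x + \sqrt{2 + x}}}{4} = \frac{3 \frac{-3 + x}{x + \sqrt{2 + x}}}{4} = \frac{3 \left(-3 + x\right)}{4 \left(x + \sqrt{2 + x}\right)}$)
$\left(H{\left(4 \right)} - 26\right) Z{\left(-5,-7 \right)} = \left(\frac{3 \left(-3 + 4\right)}{4 \left(4 + \sqrt{2 + 4}\right)} - 26\right) \left(-7\right) = \left(\frac{3}{4} \frac{1}{4 + \sqrt{6}} \cdot 1 - 26\right) \left(-7\right) = \left(\frac{3}{4 \left(4 + \sqrt{6}\right)} - 26\right) \left(-7\right) = \left(-26 + \frac{3}{4 \left(4 + \sqrt{6}\right)}\right) \left(-7\right) = 182 - \frac{21}{4 \left(4 + \sqrt{6}\right)}$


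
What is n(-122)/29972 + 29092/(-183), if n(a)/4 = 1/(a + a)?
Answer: -871945427/5484876 ≈ -158.97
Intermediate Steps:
n(a) = 2/a (n(a) = 4/(a + a) = 4/((2*a)) = 4*(1/(2*a)) = 2/a)
n(-122)/29972 + 29092/(-183) = (2/(-122))/29972 + 29092/(-183) = (2*(-1/122))*(1/29972) + 29092*(-1/183) = -1/61*1/29972 - 29092/183 = -1/1828292 - 29092/183 = -871945427/5484876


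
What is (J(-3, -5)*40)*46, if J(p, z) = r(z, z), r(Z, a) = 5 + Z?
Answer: 0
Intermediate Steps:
J(p, z) = 5 + z
(J(-3, -5)*40)*46 = ((5 - 5)*40)*46 = (0*40)*46 = 0*46 = 0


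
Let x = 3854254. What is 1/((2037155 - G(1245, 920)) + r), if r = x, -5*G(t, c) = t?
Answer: 1/5891658 ≈ 1.6973e-7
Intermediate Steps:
G(t, c) = -t/5
r = 3854254
1/((2037155 - G(1245, 920)) + r) = 1/((2037155 - (-1)*1245/5) + 3854254) = 1/((2037155 - 1*(-249)) + 3854254) = 1/((2037155 + 249) + 3854254) = 1/(2037404 + 3854254) = 1/5891658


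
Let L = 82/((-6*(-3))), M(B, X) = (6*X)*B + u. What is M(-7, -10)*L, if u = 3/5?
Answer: 28741/15 ≈ 1916.1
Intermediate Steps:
u = 3/5 (u = 3*(1/5) = 3/5 ≈ 0.60000)
M(B, X) = 3/5 + 6*B*X (M(B, X) = (6*X)*B + 3/5 = 6*B*X + 3/5 = 3/5 + 6*B*X)
L = 41/9 (L = 82/18 = 82*(1/18) = 41/9 ≈ 4.5556)
M(-7, -10)*L = (3/5 + 6*(-7)*(-10))*(41/9) = (3/5 + 420)*(41/9) = (2103/5)*(41/9) = 28741/15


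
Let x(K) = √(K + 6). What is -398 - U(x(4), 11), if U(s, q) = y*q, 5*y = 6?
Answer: -2056/5 ≈ -411.20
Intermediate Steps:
x(K) = √(6 + K)
y = 6/5 (y = (⅕)*6 = 6/5 ≈ 1.2000)
U(s, q) = 6*q/5
-398 - U(x(4), 11) = -398 - 6*11/5 = -398 - 1*66/5 = -398 - 66/5 = -2056/5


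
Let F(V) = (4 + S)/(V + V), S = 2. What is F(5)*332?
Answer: 996/5 ≈ 199.20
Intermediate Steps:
F(V) = 3/V (F(V) = (4 + 2)/(V + V) = 6/((2*V)) = 6*(1/(2*V)) = 3/V)
F(5)*332 = (3/5)*332 = (3*(⅕))*332 = (⅗)*332 = 996/5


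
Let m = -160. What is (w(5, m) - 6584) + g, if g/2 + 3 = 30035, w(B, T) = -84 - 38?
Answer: 53358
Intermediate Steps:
w(B, T) = -122
g = 60064 (g = -6 + 2*30035 = -6 + 60070 = 60064)
(w(5, m) - 6584) + g = (-122 - 6584) + 60064 = -6706 + 60064 = 53358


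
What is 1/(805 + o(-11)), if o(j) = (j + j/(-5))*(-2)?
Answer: 5/4113 ≈ 0.0012157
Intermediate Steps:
o(j) = -8*j/5 (o(j) = (j + j*(-1/5))*(-2) = (j - j/5)*(-2) = (4*j/5)*(-2) = -8*j/5)
1/(805 + o(-11)) = 1/(805 - 8/5*(-11)) = 1/(805 + 88/5) = 1/(4113/5) = 5/4113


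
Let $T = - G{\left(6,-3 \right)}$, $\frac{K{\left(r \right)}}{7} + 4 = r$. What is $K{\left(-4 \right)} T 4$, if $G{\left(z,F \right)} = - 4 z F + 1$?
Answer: $16352$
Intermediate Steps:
$G{\left(z,F \right)} = 1 - 4 F z$ ($G{\left(z,F \right)} = - 4 F z + 1 = 1 - 4 F z$)
$K{\left(r \right)} = -28 + 7 r$
$T = -73$ ($T = - (1 - \left(-12\right) 6) = - (1 + 72) = \left(-1\right) 73 = -73$)
$K{\left(-4 \right)} T 4 = \left(-28 + 7 \left(-4\right)\right) \left(-73\right) 4 = \left(-28 - 28\right) \left(-73\right) 4 = \left(-56\right) \left(-73\right) 4 = 4088 \cdot 4 = 16352$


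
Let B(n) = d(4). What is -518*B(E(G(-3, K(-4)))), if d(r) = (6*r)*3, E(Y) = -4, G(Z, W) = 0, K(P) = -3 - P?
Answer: -37296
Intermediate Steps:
d(r) = 18*r
B(n) = 72 (B(n) = 18*4 = 72)
-518*B(E(G(-3, K(-4)))) = -518*72 = -37296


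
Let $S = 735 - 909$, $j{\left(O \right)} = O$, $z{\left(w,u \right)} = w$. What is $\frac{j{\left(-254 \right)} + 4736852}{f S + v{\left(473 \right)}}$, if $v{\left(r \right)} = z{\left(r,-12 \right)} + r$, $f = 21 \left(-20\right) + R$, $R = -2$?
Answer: $\frac{2368299}{37187} \approx 63.686$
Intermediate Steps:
$S = -174$
$f = -422$ ($f = 21 \left(-20\right) - 2 = -420 - 2 = -422$)
$v{\left(r \right)} = 2 r$ ($v{\left(r \right)} = r + r = 2 r$)
$\frac{j{\left(-254 \right)} + 4736852}{f S + v{\left(473 \right)}} = \frac{-254 + 4736852}{\left(-422\right) \left(-174\right) + 2 \cdot 473} = \frac{4736598}{73428 + 946} = \frac{4736598}{74374} = 4736598 \cdot \frac{1}{74374} = \frac{2368299}{37187}$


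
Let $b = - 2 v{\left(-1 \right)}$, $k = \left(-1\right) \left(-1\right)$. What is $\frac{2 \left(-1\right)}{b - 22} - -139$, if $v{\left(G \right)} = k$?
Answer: $\frac{1669}{12} \approx 139.08$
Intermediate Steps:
$k = 1$
$v{\left(G \right)} = 1$
$b = -2$ ($b = \left(-2\right) 1 = -2$)
$\frac{2 \left(-1\right)}{b - 22} - -139 = \frac{2 \left(-1\right)}{-2 - 22} - -139 = - \frac{2}{-24} + 139 = \left(-2\right) \left(- \frac{1}{24}\right) + 139 = \frac{1}{12} + 139 = \frac{1669}{12}$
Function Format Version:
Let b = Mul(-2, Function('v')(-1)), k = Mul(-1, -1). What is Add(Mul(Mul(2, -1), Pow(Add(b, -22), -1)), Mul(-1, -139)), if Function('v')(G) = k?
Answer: Rational(1669, 12) ≈ 139.08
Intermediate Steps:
k = 1
Function('v')(G) = 1
b = -2 (b = Mul(-2, 1) = -2)
Add(Mul(Mul(2, -1), Pow(Add(b, -22), -1)), Mul(-1, -139)) = Add(Mul(Mul(2, -1), Pow(Add(-2, -22), -1)), Mul(-1, -139)) = Add(Mul(-2, Pow(-24, -1)), 139) = Add(Mul(-2, Rational(-1, 24)), 139) = Add(Rational(1, 12), 139) = Rational(1669, 12)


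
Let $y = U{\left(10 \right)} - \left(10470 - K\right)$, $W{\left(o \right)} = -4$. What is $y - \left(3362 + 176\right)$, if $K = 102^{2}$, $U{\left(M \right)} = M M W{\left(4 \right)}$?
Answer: $-4004$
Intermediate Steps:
$U{\left(M \right)} = - 4 M^{2}$ ($U{\left(M \right)} = M M \left(-4\right) = M^{2} \left(-4\right) = - 4 M^{2}$)
$K = 10404$
$y = -466$ ($y = - 4 \cdot 10^{2} - \left(10470 - 10404\right) = \left(-4\right) 100 - \left(10470 - 10404\right) = -400 - 66 = -466$)
$y - \left(3362 + 176\right) = -466 - \left(3362 + 176\right) = -466 - 3538 = -4004$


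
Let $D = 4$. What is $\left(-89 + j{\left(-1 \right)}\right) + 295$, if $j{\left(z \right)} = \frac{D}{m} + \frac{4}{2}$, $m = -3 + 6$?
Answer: $\frac{628}{3} \approx 209.33$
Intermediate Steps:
$m = 3$
$j{\left(z \right)} = \frac{10}{3}$ ($j{\left(z \right)} = \frac{4}{3} + \frac{4}{2} = 4 \cdot \frac{1}{3} + 4 \cdot \frac{1}{2} = \frac{4}{3} + 2 = \frac{10}{3}$)
$\left(-89 + j{\left(-1 \right)}\right) + 295 = \left(-89 + \frac{10}{3}\right) + 295 = - \frac{257}{3} + 295 = \frac{628}{3}$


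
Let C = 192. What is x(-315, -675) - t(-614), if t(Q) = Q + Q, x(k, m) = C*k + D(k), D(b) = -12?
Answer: -59264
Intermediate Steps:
x(k, m) = -12 + 192*k (x(k, m) = 192*k - 12 = -12 + 192*k)
t(Q) = 2*Q
x(-315, -675) - t(-614) = (-12 + 192*(-315)) - 2*(-614) = (-12 - 60480) - 1*(-1228) = -60492 + 1228 = -59264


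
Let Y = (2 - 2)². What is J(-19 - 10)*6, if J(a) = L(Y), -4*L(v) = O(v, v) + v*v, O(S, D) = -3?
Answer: 9/2 ≈ 4.5000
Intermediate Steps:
Y = 0 (Y = 0² = 0)
L(v) = ¾ - v²/4 (L(v) = -(-3 + v*v)/4 = -(-3 + v²)/4 = ¾ - v²/4)
J(a) = ¾ (J(a) = ¾ - ¼*0² = ¾ - ¼*0 = ¾ + 0 = ¾)
J(-19 - 10)*6 = (¾)*6 = 9/2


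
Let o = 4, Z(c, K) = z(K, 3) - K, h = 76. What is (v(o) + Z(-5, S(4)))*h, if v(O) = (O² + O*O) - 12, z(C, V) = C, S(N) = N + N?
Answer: 1520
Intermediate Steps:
S(N) = 2*N
Z(c, K) = 0 (Z(c, K) = K - K = 0)
v(O) = -12 + 2*O² (v(O) = (O² + O²) - 12 = 2*O² - 12 = -12 + 2*O²)
(v(o) + Z(-5, S(4)))*h = ((-12 + 2*4²) + 0)*76 = ((-12 + 2*16) + 0)*76 = ((-12 + 32) + 0)*76 = (20 + 0)*76 = 20*76 = 1520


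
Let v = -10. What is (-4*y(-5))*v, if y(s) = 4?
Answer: 160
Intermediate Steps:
(-4*y(-5))*v = -4*4*(-10) = -16*(-10) = 160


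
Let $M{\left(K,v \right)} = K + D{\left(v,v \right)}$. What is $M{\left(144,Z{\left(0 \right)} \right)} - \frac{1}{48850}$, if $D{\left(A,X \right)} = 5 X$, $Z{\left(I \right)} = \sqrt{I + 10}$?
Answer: $\frac{7034399}{48850} + 5 \sqrt{10} \approx 159.81$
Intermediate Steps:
$Z{\left(I \right)} = \sqrt{10 + I}$
$M{\left(K,v \right)} = K + 5 v$
$M{\left(144,Z{\left(0 \right)} \right)} - \frac{1}{48850} = \left(144 + 5 \sqrt{10 + 0}\right) - \frac{1}{48850} = \left(144 + 5 \sqrt{10}\right) - \frac{1}{48850} = \frac{7034399}{48850} + 5 \sqrt{10}$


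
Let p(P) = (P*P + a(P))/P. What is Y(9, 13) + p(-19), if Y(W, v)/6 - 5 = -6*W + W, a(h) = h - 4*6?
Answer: -4878/19 ≈ -256.74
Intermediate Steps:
a(h) = -24 + h (a(h) = h - 24 = -24 + h)
Y(W, v) = 30 - 30*W (Y(W, v) = 30 + 6*(-6*W + W) = 30 + 6*(-5*W) = 30 - 30*W)
p(P) = (-24 + P + P**2)/P (p(P) = (P*P + (-24 + P))/P = (P**2 + (-24 + P))/P = (-24 + P + P**2)/P)
Y(9, 13) + p(-19) = (30 - 30*9) + (1 - 19 - 24/(-19)) = (30 - 270) + (1 - 19 - 24*(-1/19)) = -240 + (1 - 19 + 24/19) = -240 - 318/19 = -4878/19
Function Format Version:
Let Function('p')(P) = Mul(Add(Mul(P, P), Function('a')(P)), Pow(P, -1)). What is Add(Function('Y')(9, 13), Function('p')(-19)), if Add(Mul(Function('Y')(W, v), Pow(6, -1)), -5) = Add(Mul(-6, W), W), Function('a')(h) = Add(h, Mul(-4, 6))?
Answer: Rational(-4878, 19) ≈ -256.74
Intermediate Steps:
Function('a')(h) = Add(-24, h) (Function('a')(h) = Add(h, -24) = Add(-24, h))
Function('Y')(W, v) = Add(30, Mul(-30, W)) (Function('Y')(W, v) = Add(30, Mul(6, Add(Mul(-6, W), W))) = Add(30, Mul(6, Mul(-5, W))) = Add(30, Mul(-30, W)))
Function('p')(P) = Mul(Pow(P, -1), Add(-24, P, Pow(P, 2))) (Function('p')(P) = Mul(Add(Mul(P, P), Add(-24, P)), Pow(P, -1)) = Mul(Add(Pow(P, 2), Add(-24, P)), Pow(P, -1)) = Mul(Add(-24, P, Pow(P, 2)), Pow(P, -1)) = Mul(Pow(P, -1), Add(-24, P, Pow(P, 2))))
Add(Function('Y')(9, 13), Function('p')(-19)) = Add(Add(30, Mul(-30, 9)), Add(1, -19, Mul(-24, Pow(-19, -1)))) = Add(Add(30, -270), Add(1, -19, Mul(-24, Rational(-1, 19)))) = Add(-240, Add(1, -19, Rational(24, 19))) = Add(-240, Rational(-318, 19)) = Rational(-4878, 19)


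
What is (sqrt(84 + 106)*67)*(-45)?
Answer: -3015*sqrt(190) ≈ -41559.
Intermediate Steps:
(sqrt(84 + 106)*67)*(-45) = (sqrt(190)*67)*(-45) = (67*sqrt(190))*(-45) = -3015*sqrt(190)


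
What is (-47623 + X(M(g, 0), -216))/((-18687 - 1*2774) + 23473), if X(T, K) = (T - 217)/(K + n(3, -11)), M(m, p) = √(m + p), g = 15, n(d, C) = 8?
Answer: -9905367/418496 - √15/418496 ≈ -23.669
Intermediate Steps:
X(T, K) = (-217 + T)/(8 + K) (X(T, K) = (T - 217)/(K + 8) = (-217 + T)/(8 + K))
(-47623 + X(M(g, 0), -216))/((-18687 - 1*2774) + 23473) = (-47623 + (-217 + √(15 + 0))/(8 - 216))/((-18687 - 1*2774) + 23473) = (-47623 + (-217 + √15)/(-208))/((-18687 - 2774) + 23473) = (-47623 - (-217 + √15)/208)/(-21461 + 23473) = (-47623 + (217/208 - √15/208))/2012 = (-9905367/208 - √15/208)*(1/2012) = -9905367/418496 - √15/418496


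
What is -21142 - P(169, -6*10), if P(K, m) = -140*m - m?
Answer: -29602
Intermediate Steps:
P(K, m) = -141*m
-21142 - P(169, -6*10) = -21142 - (-141)*(-6*10) = -21142 - (-141)*(-60) = -21142 - 1*8460 = -21142 - 8460 = -29602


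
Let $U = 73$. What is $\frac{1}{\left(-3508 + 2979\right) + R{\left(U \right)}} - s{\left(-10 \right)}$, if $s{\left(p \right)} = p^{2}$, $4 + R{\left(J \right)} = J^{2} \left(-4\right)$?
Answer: $- \frac{2184901}{21849} \approx -100.0$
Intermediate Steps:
$R{\left(J \right)} = -4 - 4 J^{2}$ ($R{\left(J \right)} = -4 + J^{2} \left(-4\right) = -4 - 4 J^{2}$)
$\frac{1}{\left(-3508 + 2979\right) + R{\left(U \right)}} - s{\left(-10 \right)} = \frac{1}{\left(-3508 + 2979\right) - \left(4 + 4 \cdot 73^{2}\right)} - \left(-10\right)^{2} = \frac{1}{-529 - 21320} - 100 = \frac{1}{-21849} - 100 = - \frac{1}{21849} - 100 = - \frac{2184901}{21849}$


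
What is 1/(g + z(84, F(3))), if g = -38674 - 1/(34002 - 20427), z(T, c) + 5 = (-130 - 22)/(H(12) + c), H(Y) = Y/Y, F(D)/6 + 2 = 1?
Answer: -13575/524654746 ≈ -2.5874e-5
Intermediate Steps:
F(D) = -6 (F(D) = -12 + 6*1 = -12 + 6 = -6)
H(Y) = 1
z(T, c) = -5 - 152/(1 + c) (z(T, c) = -5 + (-130 - 22)/(1 + c) = -5 - 152/(1 + c))
g = -524999551/13575 (g = -38674 - 1/13575 = -524999551/13575 ≈ -38674.)
1/(g + z(84, F(3))) = 1/(-524999551/13575 + (-157 - 5*(-6))/(1 - 6)) = 1/(-524999551/13575 + (-157 + 30)/(-5)) = 1/(-524999551/13575 - ⅕*(-127)) = 1/(-524999551/13575 + 127/5) = 1/(-524654746/13575) = -13575/524654746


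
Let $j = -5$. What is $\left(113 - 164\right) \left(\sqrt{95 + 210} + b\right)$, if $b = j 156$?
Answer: $39780 - 51 \sqrt{305} \approx 38889.0$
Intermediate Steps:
$b = -780$ ($b = \left(-5\right) 156 = -780$)
$\left(113 - 164\right) \left(\sqrt{95 + 210} + b\right) = \left(113 - 164\right) \left(\sqrt{95 + 210} - 780\right) = - 51 \left(\sqrt{305} - 780\right) = - 51 \left(-780 + \sqrt{305}\right) = 39780 - 51 \sqrt{305}$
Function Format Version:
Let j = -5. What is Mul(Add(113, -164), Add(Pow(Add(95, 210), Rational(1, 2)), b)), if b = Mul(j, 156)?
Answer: Add(39780, Mul(-51, Pow(305, Rational(1, 2)))) ≈ 38889.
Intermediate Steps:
b = -780 (b = Mul(-5, 156) = -780)
Mul(Add(113, -164), Add(Pow(Add(95, 210), Rational(1, 2)), b)) = Mul(Add(113, -164), Add(Pow(Add(95, 210), Rational(1, 2)), -780)) = Mul(-51, Add(Pow(305, Rational(1, 2)), -780)) = Mul(-51, Add(-780, Pow(305, Rational(1, 2)))) = Add(39780, Mul(-51, Pow(305, Rational(1, 2))))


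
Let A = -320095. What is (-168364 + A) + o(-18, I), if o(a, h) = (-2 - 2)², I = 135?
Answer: -488443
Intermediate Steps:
o(a, h) = 16 (o(a, h) = (-4)² = 16)
(-168364 + A) + o(-18, I) = (-168364 - 320095) + 16 = -488459 + 16 = -488443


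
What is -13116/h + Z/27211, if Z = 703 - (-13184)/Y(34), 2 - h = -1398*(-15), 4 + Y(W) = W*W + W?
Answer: 55130182299/84585556766 ≈ 0.65177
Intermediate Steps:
Y(W) = -4 + W + W² (Y(W) = -4 + (W*W + W) = -4 + (W² + W) = -4 + (W + W²) = -4 + W + W²)
h = -20968 (h = 2 - (-1398)*(-15) = 2 - 1*20970 = 2 - 20970 = -20968)
Z = 423471/593 (Z = 703 - (-13184)/(-4 + 34 + 34²) = 703 - (-13184)/(-4 + 34 + 1156) = 703 - (-13184)/1186 = 703 - 1*(-6592/593) = 703 + 6592/593 = 423471/593 ≈ 714.12)
-13116/h + Z/27211 = -13116/(-20968) + (423471/593)/27211 = -13116*(-1/20968) + (423471/593)*(1/27211) = 3279/5242 + 423471/16136123 = 55130182299/84585556766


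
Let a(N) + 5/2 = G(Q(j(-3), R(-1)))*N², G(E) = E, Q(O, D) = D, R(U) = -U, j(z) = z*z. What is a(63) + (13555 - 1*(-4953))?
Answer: 44949/2 ≈ 22475.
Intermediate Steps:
j(z) = z²
a(N) = -5/2 + N² (a(N) = -5/2 + (-1*(-1))*N² = -5/2 + 1*N² = -5/2 + N²)
a(63) + (13555 - 1*(-4953)) = (-5/2 + 63²) + (13555 - 1*(-4953)) = (-5/2 + 3969) + (13555 + 4953) = 7933/2 + 18508 = 44949/2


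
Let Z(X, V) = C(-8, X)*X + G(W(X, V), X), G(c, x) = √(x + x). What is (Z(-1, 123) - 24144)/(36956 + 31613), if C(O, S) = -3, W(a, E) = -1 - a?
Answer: -24141/68569 + I*√2/68569 ≈ -0.35207 + 2.0625e-5*I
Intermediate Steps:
G(c, x) = √2*√x (G(c, x) = √(2*x) = √2*√x)
Z(X, V) = -3*X + √2*√X
(Z(-1, 123) - 24144)/(36956 + 31613) = ((-3*(-1) + √2*√(-1)) - 24144)/(36956 + 31613) = ((3 + √2*I) - 24144)/68569 = ((3 + I*√2) - 24144)*(1/68569) = (-24141 + I*√2)*(1/68569) = -24141/68569 + I*√2/68569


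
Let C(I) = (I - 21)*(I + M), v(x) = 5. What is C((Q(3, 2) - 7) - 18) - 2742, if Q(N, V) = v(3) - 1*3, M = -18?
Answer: -938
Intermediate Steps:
Q(N, V) = 2 (Q(N, V) = 5 - 1*3 = 5 - 3 = 2)
C(I) = (-21 + I)*(-18 + I) (C(I) = (I - 21)*(I - 18) = (-21 + I)*(-18 + I))
C((Q(3, 2) - 7) - 18) - 2742 = (378 + ((2 - 7) - 18)**2 - 39*((2 - 7) - 18)) - 2742 = (378 + (-5 - 18)**2 - 39*(-5 - 18)) - 2742 = (378 + (-23)**2 - 39*(-23)) - 2742 = (378 + 529 + 897) - 2742 = 1804 - 2742 = -938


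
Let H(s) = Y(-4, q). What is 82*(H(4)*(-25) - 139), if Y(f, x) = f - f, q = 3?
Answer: -11398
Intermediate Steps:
Y(f, x) = 0
H(s) = 0
82*(H(4)*(-25) - 139) = 82*(0*(-25) - 139) = 82*(0 - 139) = 82*(-139) = -11398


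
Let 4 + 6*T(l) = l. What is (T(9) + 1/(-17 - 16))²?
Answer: 2809/4356 ≈ 0.64486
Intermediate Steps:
T(l) = -⅔ + l/6
(T(9) + 1/(-17 - 16))² = ((-⅔ + (⅙)*9) + 1/(-17 - 16))² = ((-⅔ + 3/2) + 1/(-33))² = (⅚ - 1/33)² = (53/66)² = 2809/4356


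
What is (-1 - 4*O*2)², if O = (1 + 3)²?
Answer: 16641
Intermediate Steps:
O = 16 (O = 4² = 16)
(-1 - 4*O*2)² = (-1 - 4*16*2)² = (-1 - 64*2)² = (-1 - 128)² = (-129)² = 16641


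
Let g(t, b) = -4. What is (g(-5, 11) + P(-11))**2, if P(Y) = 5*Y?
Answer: 3481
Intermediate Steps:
(g(-5, 11) + P(-11))**2 = (-4 + 5*(-11))**2 = (-4 - 55)**2 = (-59)**2 = 3481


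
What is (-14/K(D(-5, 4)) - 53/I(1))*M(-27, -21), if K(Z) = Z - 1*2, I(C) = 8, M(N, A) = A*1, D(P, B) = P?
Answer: 777/8 ≈ 97.125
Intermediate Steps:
M(N, A) = A
K(Z) = -2 + Z (K(Z) = Z - 2 = -2 + Z)
(-14/K(D(-5, 4)) - 53/I(1))*M(-27, -21) = (-14/(-2 - 5) - 53/8)*(-21) = (-14/(-7) - 53*⅛)*(-21) = (-14*(-⅐) - 53/8)*(-21) = (2 - 53/8)*(-21) = -37/8*(-21) = 777/8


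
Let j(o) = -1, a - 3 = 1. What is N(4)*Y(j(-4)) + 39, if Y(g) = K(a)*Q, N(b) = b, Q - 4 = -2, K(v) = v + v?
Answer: 103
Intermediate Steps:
a = 4 (a = 3 + 1 = 4)
K(v) = 2*v
Q = 2 (Q = 4 - 2 = 2)
Y(g) = 16 (Y(g) = (2*4)*2 = 8*2 = 16)
N(4)*Y(j(-4)) + 39 = 4*16 + 39 = 64 + 39 = 103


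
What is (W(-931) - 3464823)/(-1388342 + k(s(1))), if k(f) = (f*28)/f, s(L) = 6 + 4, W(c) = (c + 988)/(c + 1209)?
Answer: 963220737/385951292 ≈ 2.4957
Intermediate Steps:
W(c) = (988 + c)/(1209 + c)
s(L) = 10
k(f) = 28 (k(f) = (28*f)/f = 28)
(W(-931) - 3464823)/(-1388342 + k(s(1))) = ((988 - 931)/(1209 - 931) - 3464823)/(-1388342 + 28) = (57/278 - 3464823)/(-1388314) = ((1/278)*57 - 3464823)*(-1/1388314) = (57/278 - 3464823)*(-1/1388314) = -963220737/278*(-1/1388314) = 963220737/385951292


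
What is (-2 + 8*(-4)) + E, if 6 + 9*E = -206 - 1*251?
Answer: -769/9 ≈ -85.444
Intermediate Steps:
E = -463/9 (E = -⅔ + (-206 - 1*251)/9 = -⅔ + (-206 - 251)/9 = -⅔ + (⅑)*(-457) = -⅔ - 457/9 = -463/9 ≈ -51.444)
(-2 + 8*(-4)) + E = (-2 + 8*(-4)) - 463/9 = (-2 - 32) - 463/9 = -34 - 463/9 = -769/9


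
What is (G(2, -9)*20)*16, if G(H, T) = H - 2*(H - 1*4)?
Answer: 1920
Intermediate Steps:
G(H, T) = 8 - H (G(H, T) = H - 2*(H - 4) = H - 2*(-4 + H) = H + (8 - 2*H) = 8 - H)
(G(2, -9)*20)*16 = ((8 - 1*2)*20)*16 = ((8 - 2)*20)*16 = (6*20)*16 = 120*16 = 1920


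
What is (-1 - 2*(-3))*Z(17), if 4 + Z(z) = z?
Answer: 65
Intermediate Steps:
Z(z) = -4 + z
(-1 - 2*(-3))*Z(17) = (-1 - 2*(-3))*(-4 + 17) = (-1 + 6)*13 = 5*13 = 65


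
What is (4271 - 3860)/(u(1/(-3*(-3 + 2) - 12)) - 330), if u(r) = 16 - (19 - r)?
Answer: -3699/2998 ≈ -1.2338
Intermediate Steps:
u(r) = -3 + r (u(r) = 16 + (-19 + r) = -3 + r)
(4271 - 3860)/(u(1/(-3*(-3 + 2) - 12)) - 330) = (4271 - 3860)/((-3 + 1/(-3*(-3 + 2) - 12)) - 330) = 411/((-3 + 1/(-3*(-1) - 12)) - 330) = 411/((-3 + 1/(3 - 12)) - 330) = 411/((-3 + 1/(-9)) - 330) = 411/((-3 - ⅑) - 330) = 411/(-28/9 - 330) = 411/(-2998/9) = 411*(-9/2998) = -3699/2998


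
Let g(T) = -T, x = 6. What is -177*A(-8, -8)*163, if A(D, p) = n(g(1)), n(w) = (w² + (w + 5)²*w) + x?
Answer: 259659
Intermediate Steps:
n(w) = 6 + w² + w*(5 + w)² (n(w) = (w² + (w + 5)²*w) + 6 = (w² + (5 + w)²*w) + 6 = (w² + w*(5 + w)²) + 6 = 6 + w² + w*(5 + w)²)
A(D, p) = -9 (A(D, p) = 6 + (-1*1)² + (-1*1)*(5 - 1*1)² = 6 + (-1)² - (5 - 1)² = 6 + 1 - 1*4² = 6 + 1 - 1*16 = 6 + 1 - 16 = -9)
-177*A(-8, -8)*163 = -177*(-9)*163 = 1593*163 = 259659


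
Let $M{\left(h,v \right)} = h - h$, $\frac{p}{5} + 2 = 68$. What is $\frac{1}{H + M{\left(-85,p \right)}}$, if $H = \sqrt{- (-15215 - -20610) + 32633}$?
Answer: $\frac{\sqrt{27238}}{27238} \approx 0.0060592$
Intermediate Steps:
$p = 330$ ($p = -10 + 5 \cdot 68 = -10 + 340 = 330$)
$M{\left(h,v \right)} = 0$
$H = \sqrt{27238}$ ($H = \sqrt{- (-15215 + 20610) + 32633} = \sqrt{\left(-1\right) 5395 + 32633} = \sqrt{-5395 + 32633} = \sqrt{27238} \approx 165.04$)
$\frac{1}{H + M{\left(-85,p \right)}} = \frac{1}{\sqrt{27238} + 0} = \frac{1}{\sqrt{27238}} = \frac{\sqrt{27238}}{27238}$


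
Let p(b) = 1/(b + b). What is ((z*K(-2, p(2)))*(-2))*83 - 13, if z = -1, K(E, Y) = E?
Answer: -345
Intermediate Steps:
p(b) = 1/(2*b)
((z*K(-2, p(2)))*(-2))*83 - 13 = (-1*(-2)*(-2))*83 - 13 = (2*(-2))*83 - 13 = -4*83 - 13 = -332 - 13 = -345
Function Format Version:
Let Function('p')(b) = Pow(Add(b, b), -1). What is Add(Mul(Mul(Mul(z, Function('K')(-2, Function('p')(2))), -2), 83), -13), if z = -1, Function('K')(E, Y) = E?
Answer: -345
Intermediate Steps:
Function('p')(b) = Mul(Rational(1, 2), Pow(b, -1)) (Function('p')(b) = Pow(Mul(2, b), -1) = Mul(Rational(1, 2), Pow(b, -1)))
Add(Mul(Mul(Mul(z, Function('K')(-2, Function('p')(2))), -2), 83), -13) = Add(Mul(Mul(Mul(-1, -2), -2), 83), -13) = Add(Mul(Mul(2, -2), 83), -13) = Add(Mul(-4, 83), -13) = Add(-332, -13) = -345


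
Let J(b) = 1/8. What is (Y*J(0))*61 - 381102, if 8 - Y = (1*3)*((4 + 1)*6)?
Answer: -1526909/4 ≈ -3.8173e+5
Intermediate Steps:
J(b) = ⅛
Y = -82 (Y = 8 - 1*3*(4 + 1)*6 = 8 - 3*5*6 = 8 - 3*30 = 8 - 1*90 = 8 - 90 = -82)
(Y*J(0))*61 - 381102 = -82*⅛*61 - 381102 = -41/4*61 - 381102 = -2501/4 - 381102 = -1526909/4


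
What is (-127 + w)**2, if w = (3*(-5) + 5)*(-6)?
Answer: 4489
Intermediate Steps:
w = 60 (w = (-15 + 5)*(-6) = -10*(-6) = 60)
(-127 + w)**2 = (-127 + 60)**2 = (-67)**2 = 4489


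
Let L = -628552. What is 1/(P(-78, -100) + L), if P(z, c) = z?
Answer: -1/628630 ≈ -1.5908e-6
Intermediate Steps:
1/(P(-78, -100) + L) = 1/(-78 - 628552) = 1/(-628630) = -1/628630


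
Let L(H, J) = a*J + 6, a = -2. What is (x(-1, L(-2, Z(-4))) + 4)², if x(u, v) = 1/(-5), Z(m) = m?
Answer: 361/25 ≈ 14.440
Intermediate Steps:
L(H, J) = 6 - 2*J (L(H, J) = -2*J + 6 = 6 - 2*J)
x(u, v) = -⅕
(x(-1, L(-2, Z(-4))) + 4)² = (-⅕ + 4)² = (19/5)² = 361/25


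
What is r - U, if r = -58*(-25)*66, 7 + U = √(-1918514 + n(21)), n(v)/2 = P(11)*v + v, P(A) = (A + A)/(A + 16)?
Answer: 95707 - 2*I*√4316485/3 ≈ 95707.0 - 1385.1*I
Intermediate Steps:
P(A) = 2*A/(16 + A) (P(A) = (2*A)/(16 + A) = 2*A/(16 + A))
n(v) = 98*v/27 (n(v) = 2*((2*11/(16 + 11))*v + v) = 2*((2*11/27)*v + v) = 2*((2*11*(1/27))*v + v) = 2*(22*v/27 + v) = 2*(49*v/27) = 98*v/27)
U = -7 + 2*I*√4316485/3 (U = -7 + √(-1918514 + (98/27)*21) = -7 + √(-1918514 + 686/9) = -7 + √(-17265940/9) = -7 + 2*I*√4316485/3 ≈ -7.0 + 1385.1*I)
r = 95700 (r = 1450*66 = 95700)
r - U = 95700 - (-7 + 2*I*√4316485/3) = 95700 + (7 - 2*I*√4316485/3) = 95707 - 2*I*√4316485/3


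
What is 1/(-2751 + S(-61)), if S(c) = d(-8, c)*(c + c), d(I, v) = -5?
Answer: -1/2141 ≈ -0.00046707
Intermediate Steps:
S(c) = -10*c (S(c) = -5*(c + c) = -10*c)
1/(-2751 + S(-61)) = 1/(-2751 - 10*(-61)) = 1/(-2751 + 610) = 1/(-2141) = -1/2141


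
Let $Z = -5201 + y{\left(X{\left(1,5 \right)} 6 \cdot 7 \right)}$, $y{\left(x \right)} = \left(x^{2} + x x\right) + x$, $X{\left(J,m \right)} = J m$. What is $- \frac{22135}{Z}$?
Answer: $- \frac{22135}{83209} \approx -0.26602$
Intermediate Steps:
$y{\left(x \right)} = x + 2 x^{2}$ ($y{\left(x \right)} = \left(x^{2} + x^{2}\right) + x = 2 x^{2} + x = x + 2 x^{2}$)
$Z = 83209$ ($Z = -5201 + 1 \cdot 5 \cdot 6 \cdot 7 \left(1 + 2 \cdot 1 \cdot 5 \cdot 6 \cdot 7\right) = -5201 + 5 \cdot 6 \cdot 7 \left(1 + 2 \cdot 5 \cdot 6 \cdot 7\right) = -5201 + 30 \cdot 7 \left(1 + 2 \cdot 30 \cdot 7\right) = -5201 + 210 \left(1 + 2 \cdot 210\right) = -5201 + 210 \left(1 + 420\right) = -5201 + 210 \cdot 421 = -5201 + 88410 = 83209$)
$- \frac{22135}{Z} = - \frac{22135}{83209}$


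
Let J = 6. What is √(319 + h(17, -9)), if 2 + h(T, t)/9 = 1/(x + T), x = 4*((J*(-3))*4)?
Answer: √22103302/271 ≈ 17.348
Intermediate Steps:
x = -288 (x = 4*((6*(-3))*4) = 4*(-18*4) = 4*(-72) = -288)
h(T, t) = -18 + 9/(-288 + T)
√(319 + h(17, -9)) = √(319 + 9*(577 - 2*17)/(-288 + 17)) = √(319 + 9*(577 - 34)/(-271)) = √(319 + 9*(-1/271)*543) = √(319 - 4887/271) = √(81562/271) = √22103302/271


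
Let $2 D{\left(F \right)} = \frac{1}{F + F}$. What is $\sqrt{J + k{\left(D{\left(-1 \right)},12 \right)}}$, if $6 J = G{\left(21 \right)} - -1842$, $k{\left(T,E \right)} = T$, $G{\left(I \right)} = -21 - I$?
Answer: $\frac{\sqrt{1199}}{2} \approx 17.313$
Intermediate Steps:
$D{\left(F \right)} = \frac{1}{4 F}$ ($D{\left(F \right)} = \frac{1}{2 \left(F + F\right)} = \frac{1}{2 \cdot 2 F} = \frac{\frac{1}{2} \frac{1}{F}}{2} = \frac{1}{4 F}$)
$J = 300$ ($J = \frac{\left(-21 - 21\right) - -1842}{6} = \frac{\left(-21 - 21\right) + 1842}{6} = \frac{-42 + 1842}{6} = \frac{1}{6} \cdot 1800 = 300$)
$\sqrt{J + k{\left(D{\left(-1 \right)},12 \right)}} = \sqrt{300 + \frac{1}{4 \left(-1\right)}} = \sqrt{300 + \frac{1}{4} \left(-1\right)} = \sqrt{300 - \frac{1}{4}} = \sqrt{\frac{1199}{4}} = \frac{\sqrt{1199}}{2}$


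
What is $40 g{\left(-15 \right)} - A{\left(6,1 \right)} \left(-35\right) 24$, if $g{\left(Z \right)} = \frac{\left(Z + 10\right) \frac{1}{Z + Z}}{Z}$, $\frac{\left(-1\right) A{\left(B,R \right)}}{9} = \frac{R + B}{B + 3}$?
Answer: $- \frac{52924}{9} \approx -5880.4$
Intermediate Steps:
$A{\left(B,R \right)} = - \frac{9 \left(B + R\right)}{3 + B}$ ($A{\left(B,R \right)} = - 9 \frac{R + B}{B + 3} = - 9 \frac{B + R}{3 + B} = - \frac{9 \left(B + R\right)}{3 + B}$)
$g{\left(Z \right)} = \frac{10 + Z}{2 Z^{2}}$ ($g{\left(Z \right)} = \frac{\left(10 + Z\right) \frac{1}{2 Z}}{Z} = \frac{\frac{1}{2} \frac{1}{Z} \left(10 + Z\right)}{Z} = \frac{10 + Z}{2 Z^{2}}$)
$40 g{\left(-15 \right)} - A{\left(6,1 \right)} \left(-35\right) 24 = 40 \frac{10 - 15}{2 \cdot 225} - \frac{9 \left(\left(-1\right) 6 - 1\right)}{3 + 6} \left(-35\right) 24 = 40 \cdot \frac{1}{2} \cdot \frac{1}{225} \left(-5\right) - \frac{9 \left(-6 - 1\right)}{9} \left(-35\right) 24 = 40 \left(- \frac{1}{90}\right) - 9 \cdot \frac{1}{9} \left(-7\right) \left(-35\right) 24 = - \frac{4}{9} - \left(-7\right) \left(-35\right) 24 = - \frac{4}{9} - 245 \cdot 24 = - \frac{4}{9} - 5880 = - \frac{52924}{9}$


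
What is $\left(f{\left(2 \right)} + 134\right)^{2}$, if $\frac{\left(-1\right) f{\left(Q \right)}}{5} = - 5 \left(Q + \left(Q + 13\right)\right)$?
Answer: $312481$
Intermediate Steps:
$f{\left(Q \right)} = 325 + 50 Q$ ($f{\left(Q \right)} = - 5 \left(- 5 \left(Q + \left(Q + 13\right)\right)\right) = - 5 \left(- 5 \left(Q + \left(13 + Q\right)\right)\right) = - 5 \left(- 5 \left(13 + 2 Q\right)\right) = - 5 \left(-65 - 10 Q\right) = 325 + 50 Q$)
$\left(f{\left(2 \right)} + 134\right)^{2} = \left(\left(325 + 50 \cdot 2\right) + 134\right)^{2} = \left(\left(325 + 100\right) + 134\right)^{2} = \left(425 + 134\right)^{2} = 559^{2} = 312481$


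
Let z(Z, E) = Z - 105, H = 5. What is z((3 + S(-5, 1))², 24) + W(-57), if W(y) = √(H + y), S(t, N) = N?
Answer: -89 + 2*I*√13 ≈ -89.0 + 7.2111*I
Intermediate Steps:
z(Z, E) = -105 + Z
W(y) = √(5 + y)
z((3 + S(-5, 1))², 24) + W(-57) = (-105 + (3 + 1)²) + √(5 - 57) = (-105 + 4²) + √(-52) = (-105 + 16) + 2*I*√13 = -89 + 2*I*√13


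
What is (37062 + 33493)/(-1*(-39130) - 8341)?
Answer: 70555/30789 ≈ 2.2916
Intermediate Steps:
(37062 + 33493)/(-1*(-39130) - 8341) = 70555/(39130 - 8341) = 70555/30789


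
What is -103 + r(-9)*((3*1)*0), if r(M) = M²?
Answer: -103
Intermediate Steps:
-103 + r(-9)*((3*1)*0) = -103 + (-9)²*((3*1)*0) = -103 + 81*(3*0) = -103 + 81*0 = -103 + 0 = -103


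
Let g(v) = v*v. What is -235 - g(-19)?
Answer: -596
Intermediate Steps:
g(v) = v**2
-235 - g(-19) = -235 - 1*(-19)**2 = -235 - 1*361 = -235 - 361 = -596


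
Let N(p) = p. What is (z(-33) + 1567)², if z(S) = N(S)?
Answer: 2353156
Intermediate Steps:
z(S) = S
(z(-33) + 1567)² = (-33 + 1567)² = 1534² = 2353156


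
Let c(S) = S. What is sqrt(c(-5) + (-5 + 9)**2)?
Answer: sqrt(11) ≈ 3.3166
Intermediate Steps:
sqrt(c(-5) + (-5 + 9)**2) = sqrt(-5 + (-5 + 9)**2) = sqrt(-5 + 4**2) = sqrt(-5 + 16) = sqrt(11)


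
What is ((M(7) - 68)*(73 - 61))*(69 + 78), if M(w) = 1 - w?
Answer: -130536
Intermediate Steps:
((M(7) - 68)*(73 - 61))*(69 + 78) = (((1 - 1*7) - 68)*(73 - 61))*(69 + 78) = (((1 - 7) - 68)*12)*147 = ((-6 - 68)*12)*147 = -74*12*147 = -888*147 = -130536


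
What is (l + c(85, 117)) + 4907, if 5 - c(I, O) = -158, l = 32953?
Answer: 38023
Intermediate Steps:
c(I, O) = 163 (c(I, O) = 5 - 1*(-158) = 5 + 158 = 163)
(l + c(85, 117)) + 4907 = (32953 + 163) + 4907 = 33116 + 4907 = 38023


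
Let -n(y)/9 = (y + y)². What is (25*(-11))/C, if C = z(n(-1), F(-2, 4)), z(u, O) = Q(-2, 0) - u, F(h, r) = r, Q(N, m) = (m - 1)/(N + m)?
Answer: -550/73 ≈ -7.5342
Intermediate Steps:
Q(N, m) = (-1 + m)/(N + m)
n(y) = -36*y² (n(y) = -9*(y + y)² = -9*4*y² = -36*y²)
z(u, O) = ½ - u (z(u, O) = (-1 + 0)/(-2 + 0) - u = -1/(-2) - u = -½*(-1) - u = ½ - u)
C = 73/2 (C = ½ - (-36)*(-1)² = ½ - (-36) = ½ - 1*(-36) = ½ + 36 = 73/2 ≈ 36.500)
(25*(-11))/C = (25*(-11))/(73/2) = -275*2/73 = -550/73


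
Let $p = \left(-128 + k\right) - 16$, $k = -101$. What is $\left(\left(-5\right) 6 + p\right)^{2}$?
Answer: $75625$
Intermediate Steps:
$p = -245$ ($p = \left(-128 - 101\right) - 16 = -229 - 16 = -245$)
$\left(\left(-5\right) 6 + p\right)^{2} = \left(\left(-5\right) 6 - 245\right)^{2} = \left(-30 - 245\right)^{2} = \left(-275\right)^{2} = 75625$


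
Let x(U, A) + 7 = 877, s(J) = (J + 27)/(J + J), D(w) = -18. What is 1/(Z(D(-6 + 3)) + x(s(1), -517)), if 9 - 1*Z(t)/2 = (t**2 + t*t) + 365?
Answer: -1/1138 ≈ -0.00087873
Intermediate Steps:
s(J) = (27 + J)/(2*J) (s(J) = (27 + J)/((2*J)) = (27 + J)*(1/(2*J)) = (27 + J)/(2*J))
x(U, A) = 870 (x(U, A) = -7 + 877 = 870)
Z(t) = -712 - 4*t**2 (Z(t) = 18 - 2*((t**2 + t*t) + 365) = 18 - 2*((t**2 + t**2) + 365) = 18 - 2*(2*t**2 + 365) = 18 - 2*(365 + 2*t**2) = 18 + (-730 - 4*t**2) = -712 - 4*t**2)
1/(Z(D(-6 + 3)) + x(s(1), -517)) = 1/((-712 - 4*(-18)**2) + 870) = 1/((-712 - 4*324) + 870) = 1/((-712 - 1296) + 870) = 1/(-2008 + 870) = 1/(-1138) = -1/1138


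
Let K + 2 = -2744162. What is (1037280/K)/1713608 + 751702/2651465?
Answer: 110463025270858207/389634553567623065 ≈ 0.28350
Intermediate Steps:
K = -2744164 (K = -2 - 2744162 = -2744164)
(1037280/K)/1713608 + 751702/2651465 = (1037280/(-2744164))/1713608 + 751702/2651465 = (1037280*(-1/2744164))*(1/1713608) + 751702*(1/2651465) = -259320/686041*1/1713608 + 751702/2651465 = -32415/146950668241 + 751702/2651465 = 110463025270858207/389634553567623065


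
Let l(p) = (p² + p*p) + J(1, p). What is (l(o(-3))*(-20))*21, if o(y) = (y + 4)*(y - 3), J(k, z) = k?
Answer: -30660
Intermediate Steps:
o(y) = (-3 + y)*(4 + y) (o(y) = (4 + y)*(-3 + y) = (-3 + y)*(4 + y))
l(p) = 1 + 2*p² (l(p) = (p² + p*p) + 1 = (p² + p²) + 1 = 2*p² + 1 = 1 + 2*p²)
(l(o(-3))*(-20))*21 = ((1 + 2*(-12 - 3 + (-3)²)²)*(-20))*21 = ((1 + 2*(-12 - 3 + 9)²)*(-20))*21 = ((1 + 2*(-6)²)*(-20))*21 = ((1 + 2*36)*(-20))*21 = ((1 + 72)*(-20))*21 = (73*(-20))*21 = -1460*21 = -30660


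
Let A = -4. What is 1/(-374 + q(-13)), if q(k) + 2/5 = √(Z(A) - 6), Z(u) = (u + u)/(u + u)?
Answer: -9360/3504509 - 25*I*√5/3504509 ≈ -0.0026708 - 1.5951e-5*I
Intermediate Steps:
Z(u) = 1 (Z(u) = (2*u)/((2*u)) = (2*u)*(1/(2*u)) = 1)
q(k) = -⅖ + I*√5 (q(k) = -⅖ + √(1 - 6) = -⅖ + √(-5) = -⅖ + I*√5)
1/(-374 + q(-13)) = 1/(-374 + (-⅖ + I*√5)) = 1/(-1872/5 + I*√5)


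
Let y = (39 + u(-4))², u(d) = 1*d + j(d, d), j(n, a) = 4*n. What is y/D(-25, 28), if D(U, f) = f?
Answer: 361/28 ≈ 12.893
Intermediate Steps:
u(d) = 5*d (u(d) = 1*d + 4*d = d + 4*d = 5*d)
y = 361 (y = (39 + 5*(-4))² = (39 - 20)² = 19² = 361)
y/D(-25, 28) = 361/28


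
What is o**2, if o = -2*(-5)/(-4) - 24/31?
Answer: 41209/3844 ≈ 10.720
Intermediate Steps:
o = -203/62 (o = 10*(-1/4) - 24*1/31 = -5/2 - 24/31 = -203/62 ≈ -3.2742)
o**2 = (-203/62)**2 = 41209/3844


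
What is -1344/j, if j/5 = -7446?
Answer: 224/6205 ≈ 0.036100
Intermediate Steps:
j = -37230 (j = 5*(-7446) = -37230)
-1344/j = -1344/(-37230) = -1344*(-1/37230) = 224/6205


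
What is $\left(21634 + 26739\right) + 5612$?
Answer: $53985$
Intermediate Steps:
$\left(21634 + 26739\right) + 5612 = 48373 + 5612 = 53985$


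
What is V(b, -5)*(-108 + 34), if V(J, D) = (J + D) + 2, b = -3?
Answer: 444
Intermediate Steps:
V(J, D) = 2 + D + J (V(J, D) = (D + J) + 2 = 2 + D + J)
V(b, -5)*(-108 + 34) = (2 - 5 - 3)*(-108 + 34) = -6*(-74) = 444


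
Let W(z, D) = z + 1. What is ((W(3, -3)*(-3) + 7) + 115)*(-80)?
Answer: -8800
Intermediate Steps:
W(z, D) = 1 + z
((W(3, -3)*(-3) + 7) + 115)*(-80) = (((1 + 3)*(-3) + 7) + 115)*(-80) = ((4*(-3) + 7) + 115)*(-80) = ((-12 + 7) + 115)*(-80) = (-5 + 115)*(-80) = 110*(-80) = -8800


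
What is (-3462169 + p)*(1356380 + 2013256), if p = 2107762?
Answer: -4563858585852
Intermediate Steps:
(-3462169 + p)*(1356380 + 2013256) = (-3462169 + 2107762)*(1356380 + 2013256) = -1354407*3369636 = -4563858585852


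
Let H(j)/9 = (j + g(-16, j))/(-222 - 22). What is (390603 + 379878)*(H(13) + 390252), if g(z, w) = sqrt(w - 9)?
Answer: 73366243280793/244 ≈ 3.0068e+11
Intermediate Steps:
g(z, w) = sqrt(-9 + w)
H(j) = -9*j/244 - 9*sqrt(-9 + j)/244 (H(j) = 9*((j + sqrt(-9 + j))/(-222 - 22)) = 9*((j + sqrt(-9 + j))/(-244)) = 9*((j + sqrt(-9 + j))*(-1/244)) = 9*(-j/244 - sqrt(-9 + j)/244) = -9*j/244 - 9*sqrt(-9 + j)/244)
(390603 + 379878)*(H(13) + 390252) = (390603 + 379878)*((-9/244*13 - 9*sqrt(-9 + 13)/244) + 390252) = 770481*((-117/244 - 9*sqrt(4)/244) + 390252) = 770481*((-117/244 - 9/244*2) + 390252) = 770481*((-117/244 - 9/122) + 390252) = 770481*(-135/244 + 390252) = 770481*(95221353/244) = 73366243280793/244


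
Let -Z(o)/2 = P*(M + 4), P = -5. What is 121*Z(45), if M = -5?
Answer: -1210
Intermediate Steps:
Z(o) = -10 (Z(o) = -(-10)*(-5 + 4) = -(-10)*(-1) = -2*5 = -10)
121*Z(45) = 121*(-10) = -1210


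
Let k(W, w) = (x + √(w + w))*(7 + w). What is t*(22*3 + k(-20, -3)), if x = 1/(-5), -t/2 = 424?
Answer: -276448/5 - 3392*I*√6 ≈ -55290.0 - 8308.7*I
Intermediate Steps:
t = -848 (t = -2*424 = -848)
x = -⅕ ≈ -0.20000
k(W, w) = (7 + w)*(-⅕ + √2*√w) (k(W, w) = (-⅕ + √(w + w))*(7 + w) = (-⅕ + √(2*w))*(7 + w) = (-⅕ + √2*√w)*(7 + w) = (7 + w)*(-⅕ + √2*√w))
t*(22*3 + k(-20, -3)) = -848*(22*3 + (-7/5 - ⅕*(-3) + √2*(-3)^(3/2) + 7*√2*√(-3))) = -848*(66 + (-7/5 + ⅗ + √2*(-3*I*√3) + 7*√2*(I*√3))) = -848*(66 + (-7/5 + ⅗ - 3*I*√6 + 7*I*√6)) = -848*(66 + (-⅘ + 4*I*√6)) = -848*(326/5 + 4*I*√6) = -276448/5 - 3392*I*√6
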